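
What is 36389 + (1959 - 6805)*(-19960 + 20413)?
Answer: -2158849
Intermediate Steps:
36389 + (1959 - 6805)*(-19960 + 20413) = 36389 - 4846*453 = 36389 - 2195238 = -2158849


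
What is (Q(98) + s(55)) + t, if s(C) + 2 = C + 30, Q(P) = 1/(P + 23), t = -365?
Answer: -34121/121 ≈ -281.99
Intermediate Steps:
Q(P) = 1/(23 + P)
s(C) = 28 + C (s(C) = -2 + (C + 30) = -2 + (30 + C) = 28 + C)
(Q(98) + s(55)) + t = (1/(23 + 98) + (28 + 55)) - 365 = (1/121 + 83) - 365 = 10044/121 - 365 = -34121/121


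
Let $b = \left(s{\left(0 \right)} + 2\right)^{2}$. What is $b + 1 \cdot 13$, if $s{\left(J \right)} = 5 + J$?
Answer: $62$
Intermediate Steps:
$b = 49$ ($b = \left(\left(5 + 0\right) + 2\right)^{2} = \left(5 + 2\right)^{2} = 7^{2} = 49$)
$b + 1 \cdot 13 = 49 + 1 \cdot 13 = 49 + 13 = 62$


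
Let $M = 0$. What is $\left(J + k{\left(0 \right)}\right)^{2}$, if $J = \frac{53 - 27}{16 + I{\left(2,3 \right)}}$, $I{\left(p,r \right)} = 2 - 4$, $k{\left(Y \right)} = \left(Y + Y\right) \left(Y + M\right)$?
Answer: $\frac{169}{49} \approx 3.449$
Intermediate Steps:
$k{\left(Y \right)} = 2 Y^{2}$ ($k{\left(Y \right)} = \left(Y + Y\right) \left(Y + 0\right) = 2 Y Y = 2 Y^{2}$)
$I{\left(p,r \right)} = -2$ ($I{\left(p,r \right)} = 2 - 4 = -2$)
$J = \frac{13}{7}$ ($J = \frac{53 - 27}{16 - 2} = \frac{26}{14} = 26 \cdot \frac{1}{14} = \frac{13}{7} \approx 1.8571$)
$\left(J + k{\left(0 \right)}\right)^{2} = \left(\frac{13}{7} + 2 \cdot 0^{2}\right)^{2} = \left(\frac{13}{7} + 2 \cdot 0\right)^{2} = \left(\frac{13}{7} + 0\right)^{2} = \left(\frac{13}{7}\right)^{2} = \frac{169}{49}$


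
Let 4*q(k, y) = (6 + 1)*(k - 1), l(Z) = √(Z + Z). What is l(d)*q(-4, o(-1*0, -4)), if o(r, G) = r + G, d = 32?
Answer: -70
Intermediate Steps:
o(r, G) = G + r
l(Z) = √2*√Z (l(Z) = √(2*Z) = √2*√Z)
q(k, y) = -7/4 + 7*k/4 (q(k, y) = ((6 + 1)*(k - 1))/4 = (7*(-1 + k))/4 = (-7 + 7*k)/4 = -7/4 + 7*k/4)
l(d)*q(-4, o(-1*0, -4)) = (√2*√32)*(-7/4 + (7/4)*(-4)) = (√2*(4*√2))*(-7/4 - 7) = 8*(-35/4) = -70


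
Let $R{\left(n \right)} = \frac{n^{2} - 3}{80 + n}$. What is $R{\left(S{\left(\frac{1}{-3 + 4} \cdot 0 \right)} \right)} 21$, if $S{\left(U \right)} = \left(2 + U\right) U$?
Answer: $- \frac{63}{80} \approx -0.7875$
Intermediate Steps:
$S{\left(U \right)} = U \left(2 + U\right)$
$R{\left(n \right)} = \frac{-3 + n^{2}}{80 + n}$
$R{\left(S{\left(\frac{1}{-3 + 4} \cdot 0 \right)} \right)} 21 = \frac{-3 + \left(\frac{1}{-3 + 4} \cdot 0 \left(2 + \frac{1}{-3 + 4} \cdot 0\right)\right)^{2}}{80 + \frac{1}{-3 + 4} \cdot 0 \left(2 + \frac{1}{-3 + 4} \cdot 0\right)} 21 = \frac{-3 + \left(1^{-1} \cdot 0 \left(2 + 1^{-1} \cdot 0\right)\right)^{2}}{80 + 1^{-1} \cdot 0 \left(2 + 1^{-1} \cdot 0\right)} 21 = \frac{-3 + \left(1 \cdot 0 \left(2 + 1 \cdot 0\right)\right)^{2}}{80 + 1 \cdot 0 \left(2 + 1 \cdot 0\right)} 21 = \frac{-3 + \left(0 \left(2 + 0\right)\right)^{2}}{80 + 0 \left(2 + 0\right)} 21 = \frac{-3 + \left(0 \cdot 2\right)^{2}}{80 + 0 \cdot 2} \cdot 21 = \frac{-3 + 0^{2}}{80 + 0} \cdot 21 = \frac{-3 + 0}{80} \cdot 21 = \frac{1}{80} \left(-3\right) 21 = \left(- \frac{3}{80}\right) 21 = - \frac{63}{80}$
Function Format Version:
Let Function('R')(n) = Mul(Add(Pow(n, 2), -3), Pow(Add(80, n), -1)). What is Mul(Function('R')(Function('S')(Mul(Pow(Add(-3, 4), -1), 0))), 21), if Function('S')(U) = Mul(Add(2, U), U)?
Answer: Rational(-63, 80) ≈ -0.78750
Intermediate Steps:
Function('S')(U) = Mul(U, Add(2, U))
Function('R')(n) = Mul(Pow(Add(80, n), -1), Add(-3, Pow(n, 2))) (Function('R')(n) = Mul(Add(-3, Pow(n, 2)), Pow(Add(80, n), -1)) = Mul(Pow(Add(80, n), -1), Add(-3, Pow(n, 2))))
Mul(Function('R')(Function('S')(Mul(Pow(Add(-3, 4), -1), 0))), 21) = Mul(Mul(Pow(Add(80, Mul(Mul(Pow(Add(-3, 4), -1), 0), Add(2, Mul(Pow(Add(-3, 4), -1), 0)))), -1), Add(-3, Pow(Mul(Mul(Pow(Add(-3, 4), -1), 0), Add(2, Mul(Pow(Add(-3, 4), -1), 0))), 2))), 21) = Mul(Mul(Pow(Add(80, Mul(Mul(Pow(1, -1), 0), Add(2, Mul(Pow(1, -1), 0)))), -1), Add(-3, Pow(Mul(Mul(Pow(1, -1), 0), Add(2, Mul(Pow(1, -1), 0))), 2))), 21) = Mul(Mul(Pow(Add(80, Mul(Mul(1, 0), Add(2, Mul(1, 0)))), -1), Add(-3, Pow(Mul(Mul(1, 0), Add(2, Mul(1, 0))), 2))), 21) = Mul(Mul(Pow(Add(80, Mul(0, Add(2, 0))), -1), Add(-3, Pow(Mul(0, Add(2, 0)), 2))), 21) = Mul(Mul(Pow(Add(80, Mul(0, 2)), -1), Add(-3, Pow(Mul(0, 2), 2))), 21) = Mul(Mul(Pow(Add(80, 0), -1), Add(-3, Pow(0, 2))), 21) = Mul(Mul(Pow(80, -1), Add(-3, 0)), 21) = Mul(Mul(Rational(1, 80), -3), 21) = Mul(Rational(-3, 80), 21) = Rational(-63, 80)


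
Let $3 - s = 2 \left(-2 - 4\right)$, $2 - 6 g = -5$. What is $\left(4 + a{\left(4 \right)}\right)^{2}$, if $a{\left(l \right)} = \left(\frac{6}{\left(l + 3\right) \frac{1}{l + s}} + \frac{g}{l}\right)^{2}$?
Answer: $\frac{61923065312641}{796594176} \approx 77735.0$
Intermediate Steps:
$g = \frac{7}{6}$ ($g = \frac{1}{3} - - \frac{5}{6} = \frac{1}{3} + \frac{5}{6} = \frac{7}{6} \approx 1.1667$)
$s = 15$ ($s = 3 - 2 \left(-2 - 4\right) = 3 - 2 \left(-6\right) = 3 - -12 = 3 + 12 = 15$)
$a{\left(l \right)} = \left(\frac{7}{6 l} + \frac{6 \left(15 + l\right)}{3 + l}\right)^{2}$ ($a{\left(l \right)} = \left(\frac{6}{\left(l + 3\right) \frac{1}{l + 15}} + \frac{7}{6 l}\right)^{2} = \left(\frac{6}{\left(3 + l\right) \frac{1}{15 + l}} + \frac{7}{6 l}\right)^{2} = \left(\frac{6}{\frac{1}{15 + l} \left(3 + l\right)} + \frac{7}{6 l}\right)^{2} = \left(6 \frac{15 + l}{3 + l} + \frac{7}{6 l}\right)^{2} = \left(\frac{6 \left(15 + l\right)}{3 + l} + \frac{7}{6 l}\right)^{2} = \left(\frac{7}{6 l} + \frac{6 \left(15 + l\right)}{3 + l}\right)^{2}$)
$\left(4 + a{\left(4 \right)}\right)^{2} = \left(4 + \frac{\left(21 + 36 \cdot 4^{2} + 547 \cdot 4\right)^{2}}{36 \cdot 16 \left(3 + 4\right)^{2}}\right)^{2} = \left(4 + \frac{1}{36} \cdot \frac{1}{16} \cdot \frac{1}{49} \left(21 + 36 \cdot 16 + 2188\right)^{2}\right)^{2} = \left(4 + \frac{1}{36} \cdot \frac{1}{16} \cdot \frac{1}{49} \left(21 + 576 + 2188\right)^{2}\right)^{2} = \left(4 + \frac{1}{36} \cdot \frac{1}{16} \cdot \frac{1}{49} \cdot 2785^{2}\right)^{2} = \left(4 + \frac{1}{36} \cdot \frac{1}{16} \cdot \frac{1}{49} \cdot 7756225\right)^{2} = \left(4 + \frac{7756225}{28224}\right)^{2} = \left(\frac{7869121}{28224}\right)^{2} = \frac{61923065312641}{796594176}$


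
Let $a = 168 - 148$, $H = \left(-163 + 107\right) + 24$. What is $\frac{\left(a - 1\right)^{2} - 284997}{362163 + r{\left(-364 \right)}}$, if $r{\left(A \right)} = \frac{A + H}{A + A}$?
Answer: $- \frac{51803752}{65913765} \approx -0.78593$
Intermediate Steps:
$H = -32$ ($H = -56 + 24 = -32$)
$a = 20$ ($a = 168 - 148 = 20$)
$r{\left(A \right)} = \frac{-32 + A}{2 A}$ ($r{\left(A \right)} = \frac{A - 32}{A + A} = \frac{-32 + A}{2 A}$)
$\frac{\left(a - 1\right)^{2} - 284997}{362163 + r{\left(-364 \right)}} = \frac{\left(20 - 1\right)^{2} - 284997}{362163 + \frac{-32 - 364}{2 \left(-364\right)}} = \frac{19^{2} - 284997}{362163 + \frac{1}{2} \left(- \frac{1}{364}\right) \left(-396\right)} = \frac{361 - 284997}{362163 + \frac{99}{182}} = - \frac{284636}{\frac{65913765}{182}} = \left(-284636\right) \frac{182}{65913765} = - \frac{51803752}{65913765}$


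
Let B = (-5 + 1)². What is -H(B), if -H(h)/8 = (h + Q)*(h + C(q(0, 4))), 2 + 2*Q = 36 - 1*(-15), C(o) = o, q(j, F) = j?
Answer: 5184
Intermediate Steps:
Q = 49/2 (Q = -1 + (36 - 1*(-15))/2 = -1 + (36 + 15)/2 = -1 + (½)*51 = -1 + 51/2 = 49/2 ≈ 24.500)
B = 16 (B = (-4)² = 16)
H(h) = -8*h*(49/2 + h) (H(h) = -8*(h + 49/2)*(h + 0) = -8*(49/2 + h)*h = -8*h*(49/2 + h))
-H(B) = -4*16*(-49 - 2*16) = -4*16*(-49 - 32) = -4*16*(-81) = -1*(-5184) = 5184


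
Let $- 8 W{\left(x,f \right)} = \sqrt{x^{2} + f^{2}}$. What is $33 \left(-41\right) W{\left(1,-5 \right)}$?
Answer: $\frac{1353 \sqrt{26}}{8} \approx 862.37$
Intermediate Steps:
$W{\left(x,f \right)} = - \frac{\sqrt{f^{2} + x^{2}}}{8}$ ($W{\left(x,f \right)} = - \frac{\sqrt{x^{2} + f^{2}}}{8} = - \frac{\sqrt{f^{2} + x^{2}}}{8}$)
$33 \left(-41\right) W{\left(1,-5 \right)} = 33 \left(-41\right) \left(- \frac{\sqrt{\left(-5\right)^{2} + 1^{2}}}{8}\right) = - 1353 \left(- \frac{\sqrt{25 + 1}}{8}\right) = - 1353 \left(- \frac{\sqrt{26}}{8}\right) = \frac{1353 \sqrt{26}}{8}$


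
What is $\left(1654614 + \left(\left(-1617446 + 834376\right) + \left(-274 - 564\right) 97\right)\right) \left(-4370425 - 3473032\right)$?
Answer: $-6198354641906$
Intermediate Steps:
$\left(1654614 + \left(\left(-1617446 + 834376\right) + \left(-274 - 564\right) 97\right)\right) \left(-4370425 - 3473032\right) = \left(1654614 - 864356\right) \left(-7843457\right) = 790258 \left(-7843457\right) = -6198354641906$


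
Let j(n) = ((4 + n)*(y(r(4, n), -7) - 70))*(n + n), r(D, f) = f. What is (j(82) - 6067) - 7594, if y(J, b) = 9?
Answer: -874005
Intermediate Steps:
j(n) = 2*n*(-244 - 61*n) (j(n) = ((4 + n)*(9 - 70))*(n + n) = ((4 + n)*(-61))*(2*n) = (-244 - 61*n)*(2*n) = 2*n*(-244 - 61*n))
(j(82) - 6067) - 7594 = (-122*82*(4 + 82) - 6067) - 7594 = (-122*82*86 - 6067) - 7594 = (-860344 - 6067) - 7594 = -866411 - 7594 = -874005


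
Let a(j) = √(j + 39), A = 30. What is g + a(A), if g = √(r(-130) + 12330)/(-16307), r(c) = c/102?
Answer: √69 - √32067015/831657 ≈ 8.2998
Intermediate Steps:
r(c) = c/102 (r(c) = c*(1/102) = c/102)
a(j) = √(39 + j)
g = -√32067015/831657 (g = √((1/102)*(-130) + 12330)/(-16307) = √(-65/51 + 12330)*(-1/16307) = √(628765/51)*(-1/16307) = (√32067015/51)*(-1/16307) = -√32067015/831657 ≈ -0.0068090)
g + a(A) = -√32067015/831657 + √(39 + 30) = -√32067015/831657 + √69 = √69 - √32067015/831657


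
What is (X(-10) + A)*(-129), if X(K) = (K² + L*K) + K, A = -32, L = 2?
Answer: -4902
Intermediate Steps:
X(K) = K² + 3*K (X(K) = (K² + 2*K) + K = K² + 3*K)
(X(-10) + A)*(-129) = (-10*(3 - 10) - 32)*(-129) = (-10*(-7) - 32)*(-129) = (70 - 32)*(-129) = 38*(-129) = -4902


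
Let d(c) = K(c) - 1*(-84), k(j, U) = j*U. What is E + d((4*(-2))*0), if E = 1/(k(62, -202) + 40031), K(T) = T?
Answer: 2310589/27507 ≈ 84.000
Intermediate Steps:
k(j, U) = U*j
d(c) = 84 + c (d(c) = c - 1*(-84) = c + 84 = 84 + c)
E = 1/27507 (E = 1/(-202*62 + 40031) = 1/(-12524 + 40031) = 1/27507 ≈ 3.6354e-5)
E + d((4*(-2))*0) = 1/27507 + (84 + (4*(-2))*0) = 1/27507 + (84 - 8*0) = 1/27507 + (84 + 0) = 1/27507 + 84 = 2310589/27507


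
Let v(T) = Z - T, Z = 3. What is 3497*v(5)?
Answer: -6994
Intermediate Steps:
v(T) = 3 - T
3497*v(5) = 3497*(3 - 1*5) = 3497*(3 - 5) = 3497*(-2) = -6994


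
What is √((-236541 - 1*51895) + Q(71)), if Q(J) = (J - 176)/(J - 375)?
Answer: I*√1666004341/76 ≈ 537.06*I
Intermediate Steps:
Q(J) = (-176 + J)/(-375 + J)
√((-236541 - 1*51895) + Q(71)) = √((-236541 - 1*51895) + (-176 + 71)/(-375 + 71)) = √((-236541 - 51895) - 105/(-304)) = √(-288436 - 1/304*(-105)) = √(-288436 + 105/304) = √(-87684439/304) = I*√1666004341/76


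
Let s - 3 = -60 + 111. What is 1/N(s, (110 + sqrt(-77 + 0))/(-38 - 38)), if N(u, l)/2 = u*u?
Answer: 1/5832 ≈ 0.00017147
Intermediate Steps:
s = 54 (s = 3 + (-60 + 111) = 3 + 51 = 54)
N(u, l) = 2*u**2 (N(u, l) = 2*(u*u) = 2*u**2)
1/N(s, (110 + sqrt(-77 + 0))/(-38 - 38)) = 1/(2*54**2) = 1/(2*2916) = 1/5832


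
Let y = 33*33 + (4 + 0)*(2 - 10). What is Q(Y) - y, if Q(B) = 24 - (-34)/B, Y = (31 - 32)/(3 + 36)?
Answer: -2359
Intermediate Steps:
Y = -1/39 ≈ -0.025641
y = 1057 (y = 1089 + 4*(-8) = 1089 - 32 = 1057)
Q(B) = 24 + 34/B
Q(Y) - y = (24 + 34/(-1/39)) - 1*1057 = (24 + 34*(-39)) - 1057 = (24 - 1326) - 1057 = -1302 - 1057 = -2359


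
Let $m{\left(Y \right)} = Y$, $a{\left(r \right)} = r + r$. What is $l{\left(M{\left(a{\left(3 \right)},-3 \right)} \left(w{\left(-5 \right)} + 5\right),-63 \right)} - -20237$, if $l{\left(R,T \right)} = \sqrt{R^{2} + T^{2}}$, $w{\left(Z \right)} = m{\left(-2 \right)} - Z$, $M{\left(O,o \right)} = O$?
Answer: $20237 + 3 \sqrt{697} \approx 20316.0$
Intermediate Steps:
$a{\left(r \right)} = 2 r$
$w{\left(Z \right)} = -2 - Z$
$l{\left(M{\left(a{\left(3 \right)},-3 \right)} \left(w{\left(-5 \right)} + 5\right),-63 \right)} - -20237 = \sqrt{\left(2 \cdot 3 \left(\left(-2 - -5\right) + 5\right)\right)^{2} + \left(-63\right)^{2}} - -20237 = \sqrt{\left(6 \left(\left(-2 + 5\right) + 5\right)\right)^{2} + 3969} + 20237 = \sqrt{\left(6 \left(3 + 5\right)\right)^{2} + 3969} + 20237 = \sqrt{\left(6 \cdot 8\right)^{2} + 3969} + 20237 = \sqrt{48^{2} + 3969} + 20237 = \sqrt{2304 + 3969} + 20237 = \sqrt{6273} + 20237 = 3 \sqrt{697} + 20237 = 20237 + 3 \sqrt{697}$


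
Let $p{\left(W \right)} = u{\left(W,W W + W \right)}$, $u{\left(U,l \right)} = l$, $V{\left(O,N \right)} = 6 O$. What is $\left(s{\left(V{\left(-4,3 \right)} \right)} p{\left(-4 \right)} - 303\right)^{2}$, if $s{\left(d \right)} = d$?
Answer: $349281$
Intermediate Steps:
$p{\left(W \right)} = W + W^{2}$ ($p{\left(W \right)} = W W + W = W^{2} + W = W + W^{2}$)
$\left(s{\left(V{\left(-4,3 \right)} \right)} p{\left(-4 \right)} - 303\right)^{2} = \left(6 \left(-4\right) \left(- 4 \left(1 - 4\right)\right) - 303\right)^{2} = \left(- 24 \left(\left(-4\right) \left(-3\right)\right) - 303\right)^{2} = \left(\left(-24\right) 12 - 303\right)^{2} = \left(-288 - 303\right)^{2} = \left(-591\right)^{2} = 349281$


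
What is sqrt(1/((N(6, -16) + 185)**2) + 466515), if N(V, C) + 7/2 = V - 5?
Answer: sqrt(62151460879)/365 ≈ 683.02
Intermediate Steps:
N(V, C) = -17/2 + V (N(V, C) = -7/2 + (V - 5) = -7/2 + (-5 + V) = -17/2 + V)
sqrt(1/((N(6, -16) + 185)**2) + 466515) = sqrt(1/(((-17/2 + 6) + 185)**2) + 466515) = sqrt(1/((-5/2 + 185)**2) + 466515) = sqrt(1/((365/2)**2) + 466515) = sqrt(1/(133225/4) + 466515) = sqrt(4/133225 + 466515) = sqrt(62151460879/133225) = sqrt(62151460879)/365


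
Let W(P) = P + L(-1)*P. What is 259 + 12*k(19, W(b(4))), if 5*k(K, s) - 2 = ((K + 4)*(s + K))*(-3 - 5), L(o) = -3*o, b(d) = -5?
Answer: 3527/5 ≈ 705.40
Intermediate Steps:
W(P) = 4*P (W(P) = P + (-3*(-1))*P = P + 3*P = 4*P)
k(K, s) = ⅖ - 8*(4 + K)*(K + s)/5 (k(K, s) = ⅖ + (((K + 4)*(s + K))*(-3 - 5))/5 = ⅖ + (((4 + K)*(K + s))*(-8))/5 = ⅖ + (-8*(4 + K)*(K + s))/5 = ⅖ - 8*(4 + K)*(K + s)/5)
259 + 12*k(19, W(b(4))) = 259 + 12*(⅖ - 32/5*19 - 128*(-5)/5 - 8/5*19² - 8/5*19*4*(-5)) = 259 + 12*(⅖ - 608/5 - 32/5*(-20) - 8/5*361 - 8/5*19*(-20)) = 259 + 12*(⅖ - 608/5 + 128 - 2888/5 + 608) = 259 + 12*(186/5) = 259 + 2232/5 = 3527/5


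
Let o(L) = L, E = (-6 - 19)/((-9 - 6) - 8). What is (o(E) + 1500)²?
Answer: 1191975625/529 ≈ 2.2533e+6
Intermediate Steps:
E = 25/23 (E = -25/(-15 - 8) = -25/(-23) = -25*(-1/23) = 25/23 ≈ 1.0870)
(o(E) + 1500)² = (25/23 + 1500)² = (34525/23)² = 1191975625/529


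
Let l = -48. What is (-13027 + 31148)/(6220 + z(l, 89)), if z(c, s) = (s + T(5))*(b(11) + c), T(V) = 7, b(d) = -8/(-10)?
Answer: 90605/8444 ≈ 10.730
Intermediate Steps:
b(d) = ⅘ (b(d) = -8*(-⅒) = ⅘)
z(c, s) = (7 + s)*(⅘ + c) (z(c, s) = (s + 7)*(⅘ + c) = (7 + s)*(⅘ + c))
(-13027 + 31148)/(6220 + z(l, 89)) = (-13027 + 31148)/(6220 + (28/5 + 7*(-48) + (⅘)*89 - 48*89)) = 18121/(6220 + (28/5 - 336 + 356/5 - 4272)) = 18121/(6220 - 22656/5) = 18121/(8444/5) = 18121*(5/8444) = 90605/8444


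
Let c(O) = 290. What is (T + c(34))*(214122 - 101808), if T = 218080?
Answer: 24526008180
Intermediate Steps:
(T + c(34))*(214122 - 101808) = (218080 + 290)*(214122 - 101808) = 218370*112314 = 24526008180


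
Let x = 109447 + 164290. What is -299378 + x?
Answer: -25641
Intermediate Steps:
x = 273737
-299378 + x = -299378 + 273737 = -25641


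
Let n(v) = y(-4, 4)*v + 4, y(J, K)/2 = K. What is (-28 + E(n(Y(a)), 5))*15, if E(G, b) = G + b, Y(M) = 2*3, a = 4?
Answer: 435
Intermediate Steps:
Y(M) = 6
y(J, K) = 2*K
n(v) = 4 + 8*v (n(v) = (2*4)*v + 4 = 8*v + 4 = 4 + 8*v)
(-28 + E(n(Y(a)), 5))*15 = (-28 + ((4 + 8*6) + 5))*15 = (-28 + ((4 + 48) + 5))*15 = (-28 + (52 + 5))*15 = (-28 + 57)*15 = 29*15 = 435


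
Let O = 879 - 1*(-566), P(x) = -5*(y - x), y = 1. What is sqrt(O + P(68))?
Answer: 2*sqrt(445) ≈ 42.190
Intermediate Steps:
P(x) = -5 + 5*x (P(x) = -5*(1 - x) = -5 + 5*x)
O = 1445 (O = 879 + 566 = 1445)
sqrt(O + P(68)) = sqrt(1445 + (-5 + 5*68)) = sqrt(1445 + (-5 + 340)) = sqrt(1445 + 335) = sqrt(1780) = 2*sqrt(445)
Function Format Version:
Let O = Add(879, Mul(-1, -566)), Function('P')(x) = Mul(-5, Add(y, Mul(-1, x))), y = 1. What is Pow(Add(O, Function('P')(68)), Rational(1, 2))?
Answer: Mul(2, Pow(445, Rational(1, 2))) ≈ 42.190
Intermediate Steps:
Function('P')(x) = Add(-5, Mul(5, x)) (Function('P')(x) = Mul(-5, Add(1, Mul(-1, x))) = Add(-5, Mul(5, x)))
O = 1445 (O = Add(879, 566) = 1445)
Pow(Add(O, Function('P')(68)), Rational(1, 2)) = Pow(Add(1445, Add(-5, Mul(5, 68))), Rational(1, 2)) = Pow(Add(1445, Add(-5, 340)), Rational(1, 2)) = Pow(Add(1445, 335), Rational(1, 2)) = Pow(1780, Rational(1, 2)) = Mul(2, Pow(445, Rational(1, 2)))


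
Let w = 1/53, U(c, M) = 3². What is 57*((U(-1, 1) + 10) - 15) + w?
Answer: 12085/53 ≈ 228.02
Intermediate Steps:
U(c, M) = 9
w = 1/53 ≈ 0.018868
57*((U(-1, 1) + 10) - 15) + w = 57*((9 + 10) - 15) + 1/53 = 57*(19 - 15) + 1/53 = 57*4 + 1/53 = 228 + 1/53 = 12085/53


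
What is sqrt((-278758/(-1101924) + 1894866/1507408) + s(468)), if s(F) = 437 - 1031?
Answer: 5*I*sqrt(3153413630967594332254)/11535062868 ≈ 24.341*I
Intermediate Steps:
s(F) = -594
sqrt((-278758/(-1101924) + 1894866/1507408) + s(468)) = sqrt((-278758/(-1101924) + 1894866/1507408) - 594) = sqrt((-278758*(-1/1101924) + 1894866*(1/1507408)) - 594) = sqrt((139379/550962 + 947433/753704) - 594) = sqrt(313525045181/207631131624 - 594) = sqrt(-123019367139475/207631131624) = 5*I*sqrt(3153413630967594332254)/11535062868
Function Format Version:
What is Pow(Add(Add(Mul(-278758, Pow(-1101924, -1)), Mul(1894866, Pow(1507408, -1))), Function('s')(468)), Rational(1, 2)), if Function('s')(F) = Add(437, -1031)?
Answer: Mul(Rational(5, 11535062868), I, Pow(3153413630967594332254, Rational(1, 2))) ≈ Mul(24.341, I)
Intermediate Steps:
Function('s')(F) = -594
Pow(Add(Add(Mul(-278758, Pow(-1101924, -1)), Mul(1894866, Pow(1507408, -1))), Function('s')(468)), Rational(1, 2)) = Pow(Add(Add(Mul(-278758, Pow(-1101924, -1)), Mul(1894866, Pow(1507408, -1))), -594), Rational(1, 2)) = Pow(Add(Add(Mul(-278758, Rational(-1, 1101924)), Mul(1894866, Rational(1, 1507408))), -594), Rational(1, 2)) = Pow(Add(Add(Rational(139379, 550962), Rational(947433, 753704)), -594), Rational(1, 2)) = Pow(Add(Rational(313525045181, 207631131624), -594), Rational(1, 2)) = Pow(Rational(-123019367139475, 207631131624), Rational(1, 2)) = Mul(Rational(5, 11535062868), I, Pow(3153413630967594332254, Rational(1, 2)))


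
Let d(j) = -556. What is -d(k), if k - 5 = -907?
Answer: 556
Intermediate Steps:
k = -902 (k = 5 - 907 = -902)
-d(k) = -1*(-556) = 556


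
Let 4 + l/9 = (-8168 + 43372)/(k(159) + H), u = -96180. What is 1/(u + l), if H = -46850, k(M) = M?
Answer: -46691/4492738092 ≈ -1.0393e-5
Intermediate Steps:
l = -1997712/46691 (l = -36 + 9*((-8168 + 43372)/(159 - 46850)) = -36 + 9*(35204/(-46691)) = -36 + 9*(35204*(-1/46691)) = -36 + 9*(-35204/46691) = -36 - 316836/46691 = -1997712/46691 ≈ -42.786)
1/(u + l) = 1/(-96180 - 1997712/46691) = 1/(-4492738092/46691) = -46691/4492738092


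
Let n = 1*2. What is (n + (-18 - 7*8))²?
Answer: 5184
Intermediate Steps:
n = 2
(n + (-18 - 7*8))² = (2 + (-18 - 7*8))² = (2 + (-18 - 56))² = (2 - 74)² = (-72)² = 5184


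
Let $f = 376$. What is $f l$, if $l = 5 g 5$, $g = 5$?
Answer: $47000$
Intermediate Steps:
$l = 125$ ($l = 5 \cdot 5 \cdot 5 = 25 \cdot 5 = 125$)
$f l = 376 \cdot 125 = 47000$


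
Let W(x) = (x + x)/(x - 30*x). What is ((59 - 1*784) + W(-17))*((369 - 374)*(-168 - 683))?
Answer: -89469885/29 ≈ -3.0852e+6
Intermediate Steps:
W(x) = -2/29 (W(x) = (2*x)/((-29*x)) = (2*x)*(-1/(29*x)) = -2/29)
((59 - 1*784) + W(-17))*((369 - 374)*(-168 - 683)) = ((59 - 1*784) - 2/29)*((369 - 374)*(-168 - 683)) = ((59 - 784) - 2/29)*(-5*(-851)) = (-725 - 2/29)*4255 = -21027/29*4255 = -89469885/29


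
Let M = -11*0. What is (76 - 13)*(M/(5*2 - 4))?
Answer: 0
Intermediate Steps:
M = 0
(76 - 13)*(M/(5*2 - 4)) = (76 - 13)*(0/(5*2 - 4)) = 63*(0/(10 - 4)) = 63*(0/6) = 63*(0*(⅙)) = 63*0 = 0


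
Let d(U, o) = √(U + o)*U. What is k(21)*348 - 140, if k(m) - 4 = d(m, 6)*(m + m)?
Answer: 1252 + 920808*√3 ≈ 1.5961e+6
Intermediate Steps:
d(U, o) = U*√(U + o)
k(m) = 4 + 2*m²*√(6 + m) (k(m) = 4 + (m*√(m + 6))*(m + m) = 4 + (m*√(6 + m))*(2*m) = 4 + 2*m²*√(6 + m))
k(21)*348 - 140 = (4 + 2*21²*√(6 + 21))*348 - 140 = (4 + 2*441*√27)*348 - 140 = (4 + 2*441*(3*√3))*348 - 140 = (4 + 2646*√3)*348 - 140 = (1392 + 920808*√3) - 140 = 1252 + 920808*√3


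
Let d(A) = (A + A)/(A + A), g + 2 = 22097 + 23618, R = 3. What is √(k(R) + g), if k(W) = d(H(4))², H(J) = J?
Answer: √45714 ≈ 213.81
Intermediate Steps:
g = 45713 (g = -2 + (22097 + 23618) = -2 + 45715 = 45713)
d(A) = 1 (d(A) = (2*A)/((2*A)) = (2*A)*(1/(2*A)) = 1)
k(W) = 1 (k(W) = 1² = 1)
√(k(R) + g) = √(1 + 45713) = √45714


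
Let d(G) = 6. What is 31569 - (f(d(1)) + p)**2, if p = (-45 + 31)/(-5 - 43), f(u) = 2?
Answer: 18180719/576 ≈ 31564.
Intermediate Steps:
p = 7/24 (p = -14/(-48) = -14*(-1/48) = 7/24 ≈ 0.29167)
31569 - (f(d(1)) + p)**2 = 31569 - (2 + 7/24)**2 = 31569 - (55/24)**2 = 31569 - 1*3025/576 = 31569 - 3025/576 = 18180719/576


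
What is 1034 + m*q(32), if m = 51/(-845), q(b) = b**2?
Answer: 821506/845 ≈ 972.20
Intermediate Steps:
m = -51/845 (m = 51*(-1/845) = -51/845 ≈ -0.060355)
1034 + m*q(32) = 1034 - 51/845*32**2 = 1034 - 51/845*1024 = 1034 - 52224/845 = 821506/845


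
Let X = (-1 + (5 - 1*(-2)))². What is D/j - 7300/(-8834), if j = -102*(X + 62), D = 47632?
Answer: -6210898/1576869 ≈ -3.9388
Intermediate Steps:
X = 36 (X = (-1 + (5 + 2))² = (-1 + 7)² = 6² = 36)
j = -9996 (j = -102*(36 + 62) = -102*98 = -9996)
D/j - 7300/(-8834) = 47632/(-9996) - 7300/(-8834) = 47632*(-1/9996) - 7300*(-1/8834) = -11908/2499 + 3650/4417 = -6210898/1576869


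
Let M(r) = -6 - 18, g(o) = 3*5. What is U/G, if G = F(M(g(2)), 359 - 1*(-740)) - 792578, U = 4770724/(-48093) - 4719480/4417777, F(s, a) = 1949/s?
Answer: 170423749697504/1347293314819515427 ≈ 0.00012649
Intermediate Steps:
g(o) = 15
M(r) = -24
U = -21302968712188/212464149261 (U = 4770724*(-1/48093) - 4719480*1/4417777 = -4770724/48093 - 4719480/4417777 = -21302968712188/212464149261 ≈ -100.27)
G = -19023821/24 (G = 1949/(-24) - 792578 = 1949*(-1/24) - 792578 = -1949/24 - 792578 = -19023821/24 ≈ -7.9266e+5)
U/G = -21302968712188/(212464149261*(-19023821/24)) = -21302968712188/212464149261*(-24/19023821) = 170423749697504/1347293314819515427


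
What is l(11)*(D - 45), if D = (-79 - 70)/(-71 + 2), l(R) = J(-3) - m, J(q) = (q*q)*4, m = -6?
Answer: -41384/23 ≈ -1799.3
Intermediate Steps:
J(q) = 4*q**2 (J(q) = q**2*4 = 4*q**2)
l(R) = 42 (l(R) = 4*(-3)**2 - 1*(-6) = 4*9 + 6 = 36 + 6 = 42)
D = 149/69 (D = -149/(-69) = -149*(-1/69) = 149/69 ≈ 2.1594)
l(11)*(D - 45) = 42*(149/69 - 45) = 42*(-2956/69) = -41384/23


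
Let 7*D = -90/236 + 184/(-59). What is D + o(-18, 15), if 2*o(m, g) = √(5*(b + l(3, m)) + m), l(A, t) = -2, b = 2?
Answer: -½ + 3*I*√2/2 ≈ -0.5 + 2.1213*I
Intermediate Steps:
o(m, g) = √m/2 (o(m, g) = √(5*(2 - 2) + m)/2 = √(5*0 + m)/2 = √(0 + m)/2 = √m/2)
D = -½ (D = (-90/236 + 184/(-59))/7 = (-90*1/236 + 184*(-1/59))/7 = (-45/118 - 184/59)/7 = (⅐)*(-7/2) = -½ ≈ -0.50000)
D + o(-18, 15) = -½ + √(-18)/2 = -½ + (3*I*√2)/2 = -½ + 3*I*√2/2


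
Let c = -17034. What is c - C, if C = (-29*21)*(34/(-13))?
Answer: -242148/13 ≈ -18627.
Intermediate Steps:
C = 20706/13 (C = -20706*(-1)/13 = -609*(-34/13) = 20706/13 ≈ 1592.8)
c - C = -17034 - 1*20706/13 = -17034 - 20706/13 = -242148/13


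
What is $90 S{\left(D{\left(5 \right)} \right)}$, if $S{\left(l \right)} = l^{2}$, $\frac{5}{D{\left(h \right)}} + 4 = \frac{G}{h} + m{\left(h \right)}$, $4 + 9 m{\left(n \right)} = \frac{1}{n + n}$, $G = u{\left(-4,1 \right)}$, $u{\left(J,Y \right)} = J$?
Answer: $\frac{2025000}{24649} \approx 82.153$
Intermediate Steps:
$G = -4$
$m{\left(n \right)} = - \frac{4}{9} + \frac{1}{18 n}$ ($m{\left(n \right)} = - \frac{4}{9} + \frac{1}{9 \left(n + n\right)} = - \frac{4}{9} + \frac{1}{9 \cdot 2 n} = - \frac{4}{9} + \frac{\frac{1}{2} \frac{1}{n}}{9} = - \frac{4}{9} + \frac{1}{18 n}$)
$D{\left(h \right)} = \frac{5}{-4 - \frac{4}{h} + \frac{1 - 8 h}{18 h}}$ ($D{\left(h \right)} = \frac{5}{-4 + \left(- \frac{4}{h} + \frac{1 - 8 h}{18 h}\right)} = \frac{5}{-4 - \frac{4}{h} + \frac{1 - 8 h}{18 h}}$)
$90 S{\left(D{\left(5 \right)} \right)} = 90 \left(\left(-90\right) 5 \frac{1}{71 + 80 \cdot 5}\right)^{2} = 90 \left(\left(-90\right) 5 \frac{1}{71 + 400}\right)^{2} = 90 \left(\left(-90\right) 5 \cdot \frac{1}{471}\right)^{2} = 90 \left(- \frac{150}{157}\right)^{2} = 90 \cdot \frac{22500}{24649} = \frac{2025000}{24649}$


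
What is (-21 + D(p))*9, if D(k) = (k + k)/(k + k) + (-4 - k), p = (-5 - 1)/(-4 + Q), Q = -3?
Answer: -1566/7 ≈ -223.71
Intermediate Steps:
p = 6/7 (p = (-5 - 1)/(-4 - 3) = -6/(-7) = -6*(-⅐) = 6/7 ≈ 0.85714)
D(k) = -3 - k (D(k) = (2*k)/((2*k)) + (-4 - k) = (2*k)*(1/(2*k)) + (-4 - k) = 1 + (-4 - k) = -3 - k)
(-21 + D(p))*9 = (-21 + (-3 - 1*6/7))*9 = (-21 + (-3 - 6/7))*9 = (-21 - 27/7)*9 = -174/7*9 = -1566/7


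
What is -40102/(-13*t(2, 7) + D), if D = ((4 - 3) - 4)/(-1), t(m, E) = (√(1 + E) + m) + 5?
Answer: 441122/799 - 260663*√2/1598 ≈ 321.41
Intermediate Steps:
t(m, E) = 5 + m + √(1 + E) (t(m, E) = (m + √(1 + E)) + 5 = 5 + m + √(1 + E))
D = 3 (D = (1 - 4)*(-1) = -3*(-1) = 3)
-40102/(-13*t(2, 7) + D) = -40102/(-13*(5 + 2 + √(1 + 7)) + 3) = -40102/(-13*(5 + 2 + √8) + 3) = -40102/(-13*(5 + 2 + 2*√2) + 3) = -40102/(-13*(7 + 2*√2) + 3) = -40102/((-91 - 26*√2) + 3) = -40102/(-88 - 26*√2)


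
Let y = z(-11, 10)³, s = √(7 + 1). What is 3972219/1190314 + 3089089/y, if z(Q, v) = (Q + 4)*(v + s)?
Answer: -218657661683659/19870059200936 + 33979979*√2/4769464 ≈ -0.92883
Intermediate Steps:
s = 2*√2 (s = √8 = 2*√2 ≈ 2.8284)
z(Q, v) = (4 + Q)*(v + 2*√2) (z(Q, v) = (Q + 4)*(v + 2*√2) = (4 + Q)*(v + 2*√2))
y = (-70 - 14*√2)³ (y = (4*10 + 8*√2 - 11*10 + 2*(-11)*√2)³ = (40 + 8*√2 - 110 - 22*√2)³ = (-70 - 14*√2)³ ≈ -7.2413e+5)
3972219/1190314 + 3089089/y = 3972219/1190314 + 3089089/(-425320 - 211288*√2)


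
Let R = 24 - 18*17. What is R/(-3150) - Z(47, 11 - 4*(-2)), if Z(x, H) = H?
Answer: -9928/525 ≈ -18.910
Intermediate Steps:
R = -282 (R = 24 - 306 = -282)
R/(-3150) - Z(47, 11 - 4*(-2)) = -282/(-3150) - (11 - 4*(-2)) = -282*(-1/3150) - (11 - 1*(-8)) = 47/525 - (11 + 8) = 47/525 - 1*19 = 47/525 - 19 = -9928/525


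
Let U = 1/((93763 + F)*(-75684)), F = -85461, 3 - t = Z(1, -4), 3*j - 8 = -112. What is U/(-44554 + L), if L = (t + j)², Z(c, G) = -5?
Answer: 3/82643218777616 ≈ 3.6301e-14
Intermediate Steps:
j = -104/3 (j = 8/3 + (⅓)*(-112) = 8/3 - 112/3 = -104/3 ≈ -34.667)
t = 8 (t = 3 - 1*(-5) = 3 + 5 = 8)
L = 6400/9 (L = (8 - 104/3)² = (-80/3)² = 6400/9 ≈ 711.11)
U = -1/628328568 (U = 1/((93763 - 85461)*(-75684)) = -1/75684/8302 = (1/8302)*(-1/75684) = -1/628328568 ≈ -1.5915e-9)
U/(-44554 + L) = -1/(628328568*(-44554 + 6400/9)) = -1/(628328568*(-394586/9)) = -1/628328568*(-9/394586) = 3/82643218777616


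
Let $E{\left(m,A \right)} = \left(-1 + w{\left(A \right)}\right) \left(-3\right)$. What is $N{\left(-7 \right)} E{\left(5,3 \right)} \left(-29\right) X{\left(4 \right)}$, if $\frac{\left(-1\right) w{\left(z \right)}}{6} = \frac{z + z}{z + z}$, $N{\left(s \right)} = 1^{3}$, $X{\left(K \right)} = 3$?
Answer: $-1827$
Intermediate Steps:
$N{\left(s \right)} = 1$
$w{\left(z \right)} = -6$ ($w{\left(z \right)} = - 6 \frac{z + z}{z + z} = - 6 \frac{2 z}{2 z} = - 6 \cdot 2 z \frac{1}{2 z} = \left(-6\right) 1 = -6$)
$E{\left(m,A \right)} = 21$ ($E{\left(m,A \right)} = \left(-1 - 6\right) \left(-3\right) = \left(-7\right) \left(-3\right) = 21$)
$N{\left(-7 \right)} E{\left(5,3 \right)} \left(-29\right) X{\left(4 \right)} = 1 \cdot 21 \left(-29\right) 3 = 1 \left(-609\right) 3 = \left(-609\right) 3 = -1827$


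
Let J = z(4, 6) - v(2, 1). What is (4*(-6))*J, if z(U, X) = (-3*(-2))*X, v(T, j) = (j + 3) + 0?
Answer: -768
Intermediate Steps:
v(T, j) = 3 + j (v(T, j) = (3 + j) + 0 = 3 + j)
z(U, X) = 6*X
J = 32 (J = 6*6 - (3 + 1) = 36 - 1*4 = 36 - 4 = 32)
(4*(-6))*J = (4*(-6))*32 = -24*32 = -768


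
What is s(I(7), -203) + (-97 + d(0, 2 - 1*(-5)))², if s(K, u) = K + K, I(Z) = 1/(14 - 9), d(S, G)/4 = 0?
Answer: 47047/5 ≈ 9409.4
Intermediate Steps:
d(S, G) = 0 (d(S, G) = 4*0 = 0)
I(Z) = ⅕ (I(Z) = 1/5 = ⅕)
s(K, u) = 2*K
s(I(7), -203) + (-97 + d(0, 2 - 1*(-5)))² = 2*(⅕) + (-97 + 0)² = ⅖ + (-97)² = ⅖ + 9409 = 47047/5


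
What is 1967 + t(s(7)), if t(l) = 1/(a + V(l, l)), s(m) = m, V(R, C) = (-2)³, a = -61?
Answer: 135722/69 ≈ 1967.0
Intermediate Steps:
V(R, C) = -8
t(l) = -1/69 (t(l) = 1/(-61 - 8) = 1/(-69) = -1/69)
1967 + t(s(7)) = 1967 - 1/69 = 135722/69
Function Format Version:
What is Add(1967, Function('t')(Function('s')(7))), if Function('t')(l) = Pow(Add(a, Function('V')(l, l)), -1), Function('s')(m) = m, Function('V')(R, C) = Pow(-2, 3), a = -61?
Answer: Rational(135722, 69) ≈ 1967.0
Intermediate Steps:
Function('V')(R, C) = -8
Function('t')(l) = Rational(-1, 69) (Function('t')(l) = Pow(Add(-61, -8), -1) = Pow(-69, -1) = Rational(-1, 69))
Add(1967, Function('t')(Function('s')(7))) = Add(1967, Rational(-1, 69)) = Rational(135722, 69)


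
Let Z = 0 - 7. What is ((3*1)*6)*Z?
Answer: -126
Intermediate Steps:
Z = -7
((3*1)*6)*Z = ((3*1)*6)*(-7) = (3*6)*(-7) = 18*(-7) = -126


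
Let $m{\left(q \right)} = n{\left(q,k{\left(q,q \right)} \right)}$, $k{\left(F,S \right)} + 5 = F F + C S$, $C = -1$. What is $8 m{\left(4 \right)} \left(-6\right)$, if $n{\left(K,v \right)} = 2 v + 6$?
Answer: $-960$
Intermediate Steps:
$k{\left(F,S \right)} = -5 + F^{2} - S$ ($k{\left(F,S \right)} = -5 + \left(F F - S\right) = -5 + \left(F^{2} - S\right) = -5 + F^{2} - S$)
$n{\left(K,v \right)} = 6 + 2 v$
$m{\left(q \right)} = -4 - 2 q + 2 q^{2}$ ($m{\left(q \right)} = 6 + 2 \left(-5 + q^{2} - q\right) = 6 - \left(10 - 2 q^{2} + 2 q\right) = -4 - 2 q + 2 q^{2}$)
$8 m{\left(4 \right)} \left(-6\right) = 8 \left(-4 - 8 + 2 \cdot 4^{2}\right) \left(-6\right) = 8 \left(-4 - 8 + 2 \cdot 16\right) \left(-6\right) = 8 \left(-4 - 8 + 32\right) \left(-6\right) = 8 \cdot 20 \left(-6\right) = 160 \left(-6\right) = -960$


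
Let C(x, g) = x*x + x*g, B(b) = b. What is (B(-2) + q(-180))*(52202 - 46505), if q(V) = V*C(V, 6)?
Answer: -32117418594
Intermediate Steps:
C(x, g) = x² + g*x
q(V) = V²*(6 + V) (q(V) = V*(V*(6 + V)) = V²*(6 + V))
(B(-2) + q(-180))*(52202 - 46505) = (-2 + (-180)²*(6 - 180))*(52202 - 46505) = (-2 + 32400*(-174))*5697 = (-2 - 5637600)*5697 = -5637602*5697 = -32117418594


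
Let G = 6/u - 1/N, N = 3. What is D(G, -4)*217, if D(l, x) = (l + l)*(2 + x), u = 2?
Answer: -6944/3 ≈ -2314.7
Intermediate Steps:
G = 8/3 (G = 6/2 - 1/3 = 6*(½) - 1*⅓ = 3 - ⅓ = 8/3 ≈ 2.6667)
D(l, x) = 2*l*(2 + x) (D(l, x) = (2*l)*(2 + x) = 2*l*(2 + x))
D(G, -4)*217 = (2*(8/3)*(2 - 4))*217 = (2*(8/3)*(-2))*217 = -32/3*217 = -6944/3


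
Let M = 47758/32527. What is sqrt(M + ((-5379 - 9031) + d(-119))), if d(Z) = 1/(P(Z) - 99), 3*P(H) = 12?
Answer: I*sqrt(137579990412620855)/3090065 ≈ 120.04*I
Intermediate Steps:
M = 47758/32527 (M = 47758*(1/32527) = 47758/32527 ≈ 1.4683)
P(H) = 4 (P(H) = (1/3)*12 = 4)
d(Z) = -1/95 (d(Z) = 1/(4 - 99) = 1/(-95) = -1/95)
sqrt(M + ((-5379 - 9031) + d(-119))) = sqrt(47758/32527 + ((-5379 - 9031) - 1/95)) = sqrt(47758/32527 + (-14410 - 1/95)) = sqrt(47758/32527 - 1368951/95) = sqrt(-44523332167/3090065) = I*sqrt(137579990412620855)/3090065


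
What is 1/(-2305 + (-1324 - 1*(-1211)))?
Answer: -1/2418 ≈ -0.00041356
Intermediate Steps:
1/(-2305 + (-1324 - 1*(-1211))) = 1/(-2305 + (-1324 + 1211)) = 1/(-2305 - 113) = 1/(-2418) = -1/2418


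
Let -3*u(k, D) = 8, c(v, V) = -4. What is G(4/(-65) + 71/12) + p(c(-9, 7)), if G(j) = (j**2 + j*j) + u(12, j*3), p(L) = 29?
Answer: 28868089/304200 ≈ 94.898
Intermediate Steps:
u(k, D) = -8/3 (u(k, D) = -1/3*8 = -8/3)
G(j) = -8/3 + 2*j**2 (G(j) = (j**2 + j*j) - 8/3 = (j**2 + j**2) - 8/3 = 2*j**2 - 8/3 = -8/3 + 2*j**2)
G(4/(-65) + 71/12) + p(c(-9, 7)) = (-8/3 + 2*(4/(-65) + 71/12)**2) + 29 = (-8/3 + 2*(4*(-1/65) + 71*(1/12))**2) + 29 = (-8/3 + 2*(-4/65 + 71/12)**2) + 29 = (-8/3 + 2*(4567/780)**2) + 29 = (-8/3 + 2*(20857489/608400)) + 29 = (-8/3 + 20857489/304200) + 29 = 20046289/304200 + 29 = 28868089/304200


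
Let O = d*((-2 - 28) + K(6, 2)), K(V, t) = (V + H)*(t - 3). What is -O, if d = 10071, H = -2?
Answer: 342414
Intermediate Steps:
K(V, t) = (-3 + t)*(-2 + V) (K(V, t) = (V - 2)*(t - 3) = (-2 + V)*(-3 + t) = (-3 + t)*(-2 + V))
O = -342414 (O = 10071*((-2 - 28) + (6 - 3*6 - 2*2 + 6*2)) = 10071*(-30 + (6 - 18 - 4 + 12)) = 10071*(-30 - 4) = 10071*(-34) = -342414)
-O = -1*(-342414) = 342414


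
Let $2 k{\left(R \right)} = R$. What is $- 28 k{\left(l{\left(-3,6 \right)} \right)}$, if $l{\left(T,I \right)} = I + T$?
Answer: $-42$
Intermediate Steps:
$k{\left(R \right)} = \frac{R}{2}$
$- 28 k{\left(l{\left(-3,6 \right)} \right)} = - 28 \frac{6 - 3}{2} = - 28 \cdot \frac{1}{2} \cdot 3 = \left(-28\right) \frac{3}{2} = -42$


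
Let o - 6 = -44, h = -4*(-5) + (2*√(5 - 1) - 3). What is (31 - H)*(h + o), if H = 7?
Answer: -408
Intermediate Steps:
h = 21 (h = 20 + (2*√4 - 3) = 20 + (2*2 - 3) = 20 + (4 - 3) = 20 + 1 = 21)
o = -38 (o = 6 - 44 = -38)
(31 - H)*(h + o) = (31 - 1*7)*(21 - 38) = (31 - 7)*(-17) = 24*(-17) = -408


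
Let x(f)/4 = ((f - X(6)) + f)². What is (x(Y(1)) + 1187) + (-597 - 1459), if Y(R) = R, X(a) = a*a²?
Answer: 182315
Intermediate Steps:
X(a) = a³
x(f) = 4*(-216 + 2*f)² (x(f) = 4*((f - 1*6³) + f)² = 4*((f - 1*216) + f)² = 4*((f - 216) + f)² = 4*((-216 + f) + f)² = 4*(-216 + 2*f)²)
(x(Y(1)) + 1187) + (-597 - 1459) = (16*(-108 + 1)² + 1187) + (-597 - 1459) = (16*(-107)² + 1187) - 2056 = (16*11449 + 1187) - 2056 = (183184 + 1187) - 2056 = 184371 - 2056 = 182315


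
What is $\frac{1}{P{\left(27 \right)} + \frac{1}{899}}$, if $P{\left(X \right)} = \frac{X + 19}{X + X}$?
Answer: $\frac{24273}{20704} \approx 1.1724$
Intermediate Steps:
$P{\left(X \right)} = \frac{19 + X}{2 X}$
$\frac{1}{P{\left(27 \right)} + \frac{1}{899}} = \frac{1}{\frac{19 + 27}{2 \cdot 27} + \frac{1}{899}} = \frac{1}{\frac{1}{2} \cdot \frac{1}{27} \cdot 46 + \frac{1}{899}} = \frac{1}{\frac{23}{27} + \frac{1}{899}} = \frac{1}{\frac{20704}{24273}} = \frac{24273}{20704}$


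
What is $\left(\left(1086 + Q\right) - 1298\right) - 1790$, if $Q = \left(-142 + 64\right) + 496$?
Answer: $-1584$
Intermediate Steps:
$Q = 418$ ($Q = -78 + 496 = 418$)
$\left(\left(1086 + Q\right) - 1298\right) - 1790 = \left(\left(1086 + 418\right) - 1298\right) - 1790 = \left(1504 - 1298\right) - 1790 = 206 - 1790 = -1584$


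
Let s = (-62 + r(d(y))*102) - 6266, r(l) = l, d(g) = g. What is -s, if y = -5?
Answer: 6838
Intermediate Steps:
s = -6838 (s = (-62 - 5*102) - 6266 = (-62 - 510) - 6266 = -572 - 6266 = -6838)
-s = -1*(-6838) = 6838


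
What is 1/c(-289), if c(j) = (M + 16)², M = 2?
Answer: 1/324 ≈ 0.0030864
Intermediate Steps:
c(j) = 324 (c(j) = (2 + 16)² = 18² = 324)
1/c(-289) = 1/324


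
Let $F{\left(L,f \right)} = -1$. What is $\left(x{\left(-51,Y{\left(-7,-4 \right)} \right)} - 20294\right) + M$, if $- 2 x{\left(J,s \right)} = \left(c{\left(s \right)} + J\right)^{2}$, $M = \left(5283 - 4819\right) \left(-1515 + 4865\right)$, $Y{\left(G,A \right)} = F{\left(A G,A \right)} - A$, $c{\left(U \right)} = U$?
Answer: $1532954$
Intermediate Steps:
$Y{\left(G,A \right)} = -1 - A$
$M = 1554400$ ($M = 464 \cdot 3350 = 1554400$)
$x{\left(J,s \right)} = - \frac{\left(J + s\right)^{2}}{2}$ ($x{\left(J,s \right)} = - \frac{\left(s + J\right)^{2}}{2} = - \frac{\left(J + s\right)^{2}}{2}$)
$\left(x{\left(-51,Y{\left(-7,-4 \right)} \right)} - 20294\right) + M = \left(- \frac{\left(-51 - -3\right)^{2}}{2} - 20294\right) + 1554400 = \left(- \frac{\left(-51 + \left(-1 + 4\right)\right)^{2}}{2} - 20294\right) + 1554400 = \left(- \frac{\left(-51 + 3\right)^{2}}{2} - 20294\right) + 1554400 = \left(- \frac{\left(-48\right)^{2}}{2} - 20294\right) + 1554400 = \left(\left(- \frac{1}{2}\right) 2304 - 20294\right) + 1554400 = \left(-1152 - 20294\right) + 1554400 = -21446 + 1554400 = 1532954$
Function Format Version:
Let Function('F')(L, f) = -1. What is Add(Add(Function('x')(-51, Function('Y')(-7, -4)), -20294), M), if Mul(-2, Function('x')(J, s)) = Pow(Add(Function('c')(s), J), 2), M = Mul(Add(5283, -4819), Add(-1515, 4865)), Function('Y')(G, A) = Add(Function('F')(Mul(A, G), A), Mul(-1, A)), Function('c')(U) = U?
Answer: 1532954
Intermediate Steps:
Function('Y')(G, A) = Add(-1, Mul(-1, A))
M = 1554400 (M = Mul(464, 3350) = 1554400)
Function('x')(J, s) = Mul(Rational(-1, 2), Pow(Add(J, s), 2)) (Function('x')(J, s) = Mul(Rational(-1, 2), Pow(Add(s, J), 2)) = Mul(Rational(-1, 2), Pow(Add(J, s), 2)))
Add(Add(Function('x')(-51, Function('Y')(-7, -4)), -20294), M) = Add(Add(Mul(Rational(-1, 2), Pow(Add(-51, Add(-1, Mul(-1, -4))), 2)), -20294), 1554400) = Add(Add(Mul(Rational(-1, 2), Pow(Add(-51, Add(-1, 4)), 2)), -20294), 1554400) = Add(Add(Mul(Rational(-1, 2), Pow(Add(-51, 3), 2)), -20294), 1554400) = Add(Add(Mul(Rational(-1, 2), Pow(-48, 2)), -20294), 1554400) = Add(Add(Mul(Rational(-1, 2), 2304), -20294), 1554400) = Add(Add(-1152, -20294), 1554400) = Add(-21446, 1554400) = 1532954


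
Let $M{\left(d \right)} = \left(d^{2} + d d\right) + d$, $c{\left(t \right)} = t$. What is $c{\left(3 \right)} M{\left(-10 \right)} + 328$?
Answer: $898$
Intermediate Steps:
$M{\left(d \right)} = d + 2 d^{2}$ ($M{\left(d \right)} = \left(d^{2} + d^{2}\right) + d = 2 d^{2} + d = d + 2 d^{2}$)
$c{\left(3 \right)} M{\left(-10 \right)} + 328 = 3 \left(- 10 \left(1 + 2 \left(-10\right)\right)\right) + 328 = 3 \left(- 10 \left(1 - 20\right)\right) + 328 = 3 \left(\left(-10\right) \left(-19\right)\right) + 328 = 3 \cdot 190 + 328 = 570 + 328 = 898$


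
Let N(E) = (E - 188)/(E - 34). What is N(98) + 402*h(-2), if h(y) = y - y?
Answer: -45/32 ≈ -1.4063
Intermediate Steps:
h(y) = 0
N(E) = (-188 + E)/(-34 + E)
N(98) + 402*h(-2) = (-188 + 98)/(-34 + 98) + 402*0 = -90/64 + 0 = (1/64)*(-90) + 0 = -45/32 + 0 = -45/32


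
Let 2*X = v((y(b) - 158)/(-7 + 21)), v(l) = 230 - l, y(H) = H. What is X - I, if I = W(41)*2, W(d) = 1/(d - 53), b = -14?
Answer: 5095/42 ≈ 121.31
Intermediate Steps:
W(d) = 1/(-53 + d)
I = -⅙ (I = 2/(-53 + 41) = 2/(-12) = -1/12*2 = -⅙ ≈ -0.16667)
X = 848/7 (X = (230 - (-14 - 158)/(-7 + 21))/2 = (230 - (-172)/14)/2 = (230 - 1*(-86/7))/2 = (230 + 86/7)/2 = (½)*(1696/7) = 848/7 ≈ 121.14)
X - I = 848/7 - 1*(-⅙) = 848/7 + ⅙ = 5095/42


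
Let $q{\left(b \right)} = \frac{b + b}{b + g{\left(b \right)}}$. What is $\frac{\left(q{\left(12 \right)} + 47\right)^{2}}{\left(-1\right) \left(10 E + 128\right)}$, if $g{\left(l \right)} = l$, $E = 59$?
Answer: $- \frac{1152}{359} \approx -3.2089$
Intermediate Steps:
$q{\left(b \right)} = 1$ ($q{\left(b \right)} = \frac{b + b}{b + b} = \frac{2 b}{2 b} = 2 b \frac{1}{2 b} = 1$)
$\frac{\left(q{\left(12 \right)} + 47\right)^{2}}{\left(-1\right) \left(10 E + 128\right)} = \frac{\left(1 + 47\right)^{2}}{\left(-1\right) \left(10 \cdot 59 + 128\right)} = \frac{48^{2}}{\left(-1\right) \left(590 + 128\right)} = \frac{2304}{\left(-1\right) 718} = \frac{2304}{-718} = 2304 \left(- \frac{1}{718}\right) = - \frac{1152}{359}$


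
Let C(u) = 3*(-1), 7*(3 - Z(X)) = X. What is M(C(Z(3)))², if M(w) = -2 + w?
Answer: 25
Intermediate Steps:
Z(X) = 3 - X/7
C(u) = -3
M(C(Z(3)))² = (-2 - 3)² = (-5)² = 25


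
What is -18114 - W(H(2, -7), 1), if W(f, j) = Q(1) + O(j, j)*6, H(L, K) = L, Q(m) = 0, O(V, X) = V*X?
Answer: -18120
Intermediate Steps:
W(f, j) = 6*j² (W(f, j) = 0 + (j*j)*6 = 0 + j²*6 = 0 + 6*j² = 6*j²)
-18114 - W(H(2, -7), 1) = -18114 - 6*1² = -18114 - 6 = -18120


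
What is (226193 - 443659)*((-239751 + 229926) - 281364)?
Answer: 63323707074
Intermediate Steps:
(226193 - 443659)*((-239751 + 229926) - 281364) = -217466*(-9825 - 281364) = -217466*(-291189) = 63323707074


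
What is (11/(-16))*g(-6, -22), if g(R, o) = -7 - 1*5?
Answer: 33/4 ≈ 8.2500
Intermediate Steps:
g(R, o) = -12 (g(R, o) = -7 - 5 = -12)
(11/(-16))*g(-6, -22) = (11/(-16))*(-12) = (11*(-1/16))*(-12) = -11/16*(-12) = 33/4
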